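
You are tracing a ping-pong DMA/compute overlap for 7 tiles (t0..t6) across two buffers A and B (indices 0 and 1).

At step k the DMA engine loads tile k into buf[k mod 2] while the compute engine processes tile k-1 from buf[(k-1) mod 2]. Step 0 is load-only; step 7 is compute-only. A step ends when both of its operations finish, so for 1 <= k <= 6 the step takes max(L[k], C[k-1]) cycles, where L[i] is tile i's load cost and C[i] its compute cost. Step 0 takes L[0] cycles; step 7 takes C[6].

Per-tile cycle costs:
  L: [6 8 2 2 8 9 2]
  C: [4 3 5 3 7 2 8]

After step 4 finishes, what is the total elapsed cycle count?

end_cycle[4] = 30

  0. 6=6c; end=6; A:t0 B:-
  1. max(8,4)=8c; end=14; A:t0 B:t1
  2. max(2,3)=3c; end=17; A:t2 B:t1
  3. max(2,5)=5c; end=22; A:t2 B:t3
  4. max(8,3)=8c; end=30; A:t4 B:t3
  5. max(9,7)=9c; end=39; A:t4 B:t5
  6. max(2,2)=2c; end=41; A:t6 B:t5
  7. 8=8c; end=49; A:t6 B:t5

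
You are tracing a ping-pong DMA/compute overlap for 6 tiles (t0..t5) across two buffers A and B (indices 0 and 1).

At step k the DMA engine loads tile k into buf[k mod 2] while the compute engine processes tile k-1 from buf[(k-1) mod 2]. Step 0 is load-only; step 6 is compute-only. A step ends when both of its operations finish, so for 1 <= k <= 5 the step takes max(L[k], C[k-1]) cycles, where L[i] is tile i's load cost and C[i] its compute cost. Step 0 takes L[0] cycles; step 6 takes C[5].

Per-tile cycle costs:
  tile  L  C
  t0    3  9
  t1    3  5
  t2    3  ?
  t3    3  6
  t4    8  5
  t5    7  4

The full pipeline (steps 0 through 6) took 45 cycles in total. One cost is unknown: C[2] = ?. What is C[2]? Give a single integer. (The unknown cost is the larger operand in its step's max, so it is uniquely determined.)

step 0: dur = L[0]=3 = 3
step 1: dur = max(L[1]=3, C[0]=9) = 9
step 2: dur = max(L[2]=3, C[1]=5) = 5
step 3: dur = max(L[3]=3, C[2]=?) = C[2]  (unknown; binding)
step 4: dur = max(L[4]=8, C[3]=6) = 8
step 5: dur = max(L[5]=7, C[4]=5) = 7
step 6: dur = C[5]=4 = 4
sum of known step durations = 36
dur[3] = total - known = 45 - 36 = 9
C[2] is the binding max in step 3, so C[2] = dur[3] = 9

C[2] = 9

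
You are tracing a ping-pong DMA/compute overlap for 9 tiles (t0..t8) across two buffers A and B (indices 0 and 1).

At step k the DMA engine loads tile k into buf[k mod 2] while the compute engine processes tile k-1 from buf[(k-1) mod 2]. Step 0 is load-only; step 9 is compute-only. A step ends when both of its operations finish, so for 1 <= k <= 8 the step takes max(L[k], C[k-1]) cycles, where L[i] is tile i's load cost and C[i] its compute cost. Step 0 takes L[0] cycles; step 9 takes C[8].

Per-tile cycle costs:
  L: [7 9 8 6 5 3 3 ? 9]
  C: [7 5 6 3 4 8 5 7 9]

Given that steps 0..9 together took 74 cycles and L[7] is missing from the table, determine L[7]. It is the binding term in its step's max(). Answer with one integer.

L[7] = 9

step 0 = dur = L[0]=7 = 7
step 1 = dur = max(L[1]=9, C[0]=7) = 9
step 2 = dur = max(L[2]=8, C[1]=5) = 8
step 3 = dur = max(L[3]=6, C[2]=6) = 6
step 4 = dur = max(L[4]=5, C[3]=3) = 5
step 5 = dur = max(L[5]=3, C[4]=4) = 4
step 6 = dur = max(L[6]=3, C[5]=8) = 8
step 7 = dur = max(L[7]=?, C[6]=5) = L[7]  (unknown; binding)
step 8 = dur = max(L[8]=9, C[7]=7) = 9
step 9 = dur = C[8]=9 = 9
sum of known step durations = 65
dur[7] = total - known = 74 - 65 = 9
L[7] is the binding max in step 7, so L[7] = dur[7] = 9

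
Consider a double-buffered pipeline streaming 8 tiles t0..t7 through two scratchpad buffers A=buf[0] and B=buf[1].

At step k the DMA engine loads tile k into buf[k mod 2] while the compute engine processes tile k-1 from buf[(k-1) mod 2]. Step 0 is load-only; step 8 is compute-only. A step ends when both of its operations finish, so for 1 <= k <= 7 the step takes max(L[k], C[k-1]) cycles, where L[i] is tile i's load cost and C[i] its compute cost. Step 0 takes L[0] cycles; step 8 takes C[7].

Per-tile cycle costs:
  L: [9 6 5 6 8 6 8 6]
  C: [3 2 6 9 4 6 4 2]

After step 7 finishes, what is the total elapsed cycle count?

end_cycle[7] = 55

k=0 load=t0/9c comp=- wait=9 total=9
k=1 load=t1/6c comp=t0/3c wait=6 total=15
k=2 load=t2/5c comp=t1/2c wait=5 total=20
k=3 load=t3/6c comp=t2/6c wait=6 total=26
k=4 load=t4/8c comp=t3/9c wait=9 total=35
k=5 load=t5/6c comp=t4/4c wait=6 total=41
k=6 load=t6/8c comp=t5/6c wait=8 total=49
k=7 load=t7/6c comp=t6/4c wait=6 total=55
k=8 load=- comp=t7/2c wait=2 total=57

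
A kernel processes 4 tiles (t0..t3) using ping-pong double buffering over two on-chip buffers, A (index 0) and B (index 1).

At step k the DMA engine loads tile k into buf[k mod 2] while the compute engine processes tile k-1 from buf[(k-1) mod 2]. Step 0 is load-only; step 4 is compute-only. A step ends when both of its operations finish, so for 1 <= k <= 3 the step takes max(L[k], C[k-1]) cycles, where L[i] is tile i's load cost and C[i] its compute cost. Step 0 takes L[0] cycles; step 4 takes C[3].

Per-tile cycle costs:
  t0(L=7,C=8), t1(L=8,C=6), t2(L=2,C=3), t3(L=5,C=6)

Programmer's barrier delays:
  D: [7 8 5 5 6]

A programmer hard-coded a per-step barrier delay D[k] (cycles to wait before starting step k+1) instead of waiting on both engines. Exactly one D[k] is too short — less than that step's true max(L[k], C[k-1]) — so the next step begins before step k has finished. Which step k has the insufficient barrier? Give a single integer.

step 0: need L[0]=7 = 7; D[0]=7 ok
step 1: need max(L[1]=8,C[0]=8) = 8; D[1]=8 ok
step 2: need max(L[2]=2,C[1]=6) = 6; D[2]=5 SHORT
step 3: need max(L[3]=5,C[2]=3) = 5; D[3]=5 ok
step 4: need C[3]=6 = 6; D[4]=6 ok

hazard at step 2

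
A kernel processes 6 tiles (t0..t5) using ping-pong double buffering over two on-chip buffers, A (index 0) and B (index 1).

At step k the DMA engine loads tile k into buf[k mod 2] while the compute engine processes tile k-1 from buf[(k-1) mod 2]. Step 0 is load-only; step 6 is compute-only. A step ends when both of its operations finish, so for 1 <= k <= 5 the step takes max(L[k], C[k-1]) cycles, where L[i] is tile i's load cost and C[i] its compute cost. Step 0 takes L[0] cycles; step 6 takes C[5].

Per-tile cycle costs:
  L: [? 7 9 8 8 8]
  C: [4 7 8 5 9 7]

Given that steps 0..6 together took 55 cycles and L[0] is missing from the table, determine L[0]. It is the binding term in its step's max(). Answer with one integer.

L[0] = 7

step 0 | dur = L[0]=? = L[0]  (unknown; binding)
step 1 | dur = max(L[1]=7, C[0]=4) = 7
step 2 | dur = max(L[2]=9, C[1]=7) = 9
step 3 | dur = max(L[3]=8, C[2]=8) = 8
step 4 | dur = max(L[4]=8, C[3]=5) = 8
step 5 | dur = max(L[5]=8, C[4]=9) = 9
step 6 | dur = C[5]=7 = 7
sum of known step durations = 48
dur[0] = total - known = 55 - 48 = 7
L[0] is the binding max in step 0, so L[0] = dur[0] = 7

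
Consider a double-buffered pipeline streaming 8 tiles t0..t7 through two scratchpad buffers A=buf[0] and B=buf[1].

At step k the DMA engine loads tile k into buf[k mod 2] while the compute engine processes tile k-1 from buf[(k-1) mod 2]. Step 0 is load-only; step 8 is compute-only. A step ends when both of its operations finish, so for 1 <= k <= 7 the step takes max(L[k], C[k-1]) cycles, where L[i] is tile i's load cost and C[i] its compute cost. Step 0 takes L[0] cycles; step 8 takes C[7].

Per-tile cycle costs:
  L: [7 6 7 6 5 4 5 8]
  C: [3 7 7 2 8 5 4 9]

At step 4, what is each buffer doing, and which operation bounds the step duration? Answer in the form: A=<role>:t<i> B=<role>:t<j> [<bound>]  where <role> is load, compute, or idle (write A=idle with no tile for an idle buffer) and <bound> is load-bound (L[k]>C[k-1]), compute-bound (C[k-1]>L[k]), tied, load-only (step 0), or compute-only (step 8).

step 4: A=load:t4 B=compute:t3 [load-bound]

  0. 7=7c; end=7; A:t0 B:-
  1. max(6,3)=6c; end=13; A:t0 B:t1
  2. max(7,7)=7c; end=20; A:t2 B:t1
  3. max(6,7)=7c; end=27; A:t2 B:t3
  4. max(5,2)=5c; end=32; A:t4 B:t3
  5. max(4,8)=8c; end=40; A:t4 B:t5
  6. max(5,5)=5c; end=45; A:t6 B:t5
  7. max(8,4)=8c; end=53; A:t6 B:t7
  8. 9=9c; end=62; A:t6 B:t7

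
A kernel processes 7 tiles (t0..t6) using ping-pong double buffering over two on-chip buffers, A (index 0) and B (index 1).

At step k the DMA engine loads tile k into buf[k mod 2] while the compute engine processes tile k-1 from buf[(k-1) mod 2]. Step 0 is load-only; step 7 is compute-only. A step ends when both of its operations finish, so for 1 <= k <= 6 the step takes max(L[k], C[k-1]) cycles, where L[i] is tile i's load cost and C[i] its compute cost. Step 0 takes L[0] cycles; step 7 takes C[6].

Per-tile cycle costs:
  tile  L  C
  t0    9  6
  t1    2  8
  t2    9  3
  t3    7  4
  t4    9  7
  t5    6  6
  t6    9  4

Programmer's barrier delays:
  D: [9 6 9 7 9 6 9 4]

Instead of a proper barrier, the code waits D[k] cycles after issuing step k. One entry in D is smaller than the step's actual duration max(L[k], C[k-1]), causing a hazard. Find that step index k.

k=0 barrier L[0]=9→9c, D[0]=9 ok
k=1 barrier max(L[1]=2,C[0]=6)→6c, D[1]=6 ok
k=2 barrier max(L[2]=9,C[1]=8)→9c, D[2]=9 ok
k=3 barrier max(L[3]=7,C[2]=3)→7c, D[3]=7 ok
k=4 barrier max(L[4]=9,C[3]=4)→9c, D[4]=9 ok
k=5 barrier max(L[5]=6,C[4]=7)→7c, D[5]=6 SHORT
k=6 barrier max(L[6]=9,C[5]=6)→9c, D[6]=9 ok
k=7 barrier C[6]=4→4c, D[7]=4 ok

hazard at step 5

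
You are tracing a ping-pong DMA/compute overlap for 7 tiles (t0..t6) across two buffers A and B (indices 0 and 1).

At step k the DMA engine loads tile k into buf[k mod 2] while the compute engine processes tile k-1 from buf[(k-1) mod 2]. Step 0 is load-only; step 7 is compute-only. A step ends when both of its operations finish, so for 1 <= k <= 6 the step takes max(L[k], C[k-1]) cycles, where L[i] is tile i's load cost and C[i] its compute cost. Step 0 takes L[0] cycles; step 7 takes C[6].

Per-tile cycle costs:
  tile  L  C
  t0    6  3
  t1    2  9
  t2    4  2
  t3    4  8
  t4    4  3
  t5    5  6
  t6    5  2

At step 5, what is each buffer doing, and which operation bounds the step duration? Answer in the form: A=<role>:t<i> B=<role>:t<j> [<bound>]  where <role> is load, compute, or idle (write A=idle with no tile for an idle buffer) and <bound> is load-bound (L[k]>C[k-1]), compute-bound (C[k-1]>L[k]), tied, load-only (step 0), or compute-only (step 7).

step 0: L[0]=6 → dur=6, Σ=6 | A=load:t0 B=idle [load-only]
step 1: L[1]=2 C[0]=3 → dur=3, Σ=9 | A=compute:t0 B=load:t1 [compute-bound]
step 2: L[2]=4 C[1]=9 → dur=9, Σ=18 | A=load:t2 B=compute:t1 [compute-bound]
step 3: L[3]=4 C[2]=2 → dur=4, Σ=22 | A=compute:t2 B=load:t3 [load-bound]
step 4: L[4]=4 C[3]=8 → dur=8, Σ=30 | A=load:t4 B=compute:t3 [compute-bound]
step 5: L[5]=5 C[4]=3 → dur=5, Σ=35 | A=compute:t4 B=load:t5 [load-bound]
step 6: L[6]=5 C[5]=6 → dur=6, Σ=41 | A=load:t6 B=compute:t5 [compute-bound]
step 7: C[6]=2 → dur=2, Σ=43 | A=compute:t6 B=idle [compute-only]

step 5: A=compute:t4 B=load:t5 [load-bound]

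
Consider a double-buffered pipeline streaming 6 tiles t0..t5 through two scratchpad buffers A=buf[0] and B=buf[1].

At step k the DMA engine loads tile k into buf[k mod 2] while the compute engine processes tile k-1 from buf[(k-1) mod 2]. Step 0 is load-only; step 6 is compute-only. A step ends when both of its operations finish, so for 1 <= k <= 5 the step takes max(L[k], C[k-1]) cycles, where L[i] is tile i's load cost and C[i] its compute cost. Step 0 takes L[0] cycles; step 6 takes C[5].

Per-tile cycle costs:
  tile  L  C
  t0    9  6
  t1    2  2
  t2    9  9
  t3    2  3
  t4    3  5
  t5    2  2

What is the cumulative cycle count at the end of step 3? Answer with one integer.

k=0 load=t0/9c comp=- wait=9 total=9
k=1 load=t1/2c comp=t0/6c wait=6 total=15
k=2 load=t2/9c comp=t1/2c wait=9 total=24
k=3 load=t3/2c comp=t2/9c wait=9 total=33
k=4 load=t4/3c comp=t3/3c wait=3 total=36
k=5 load=t5/2c comp=t4/5c wait=5 total=41
k=6 load=- comp=t5/2c wait=2 total=43

end_cycle[3] = 33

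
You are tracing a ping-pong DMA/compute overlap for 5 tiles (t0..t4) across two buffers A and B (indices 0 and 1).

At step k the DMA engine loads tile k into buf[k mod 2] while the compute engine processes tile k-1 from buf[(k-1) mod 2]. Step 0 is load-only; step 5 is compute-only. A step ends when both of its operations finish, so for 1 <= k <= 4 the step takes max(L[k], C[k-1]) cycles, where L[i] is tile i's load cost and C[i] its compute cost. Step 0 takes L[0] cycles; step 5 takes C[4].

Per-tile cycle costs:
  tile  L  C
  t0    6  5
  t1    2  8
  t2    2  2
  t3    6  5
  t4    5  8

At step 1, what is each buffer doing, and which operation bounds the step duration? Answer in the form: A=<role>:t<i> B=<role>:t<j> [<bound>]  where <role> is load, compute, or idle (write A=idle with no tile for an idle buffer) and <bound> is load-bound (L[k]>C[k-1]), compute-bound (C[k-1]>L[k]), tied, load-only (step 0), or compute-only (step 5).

step 0: L[0]=6 → dur=6, Σ=6 | A=load:t0 B=idle [load-only]
step 1: L[1]=2 C[0]=5 → dur=5, Σ=11 | A=compute:t0 B=load:t1 [compute-bound]
step 2: L[2]=2 C[1]=8 → dur=8, Σ=19 | A=load:t2 B=compute:t1 [compute-bound]
step 3: L[3]=6 C[2]=2 → dur=6, Σ=25 | A=compute:t2 B=load:t3 [load-bound]
step 4: L[4]=5 C[3]=5 → dur=5, Σ=30 | A=load:t4 B=compute:t3 [tied]
step 5: C[4]=8 → dur=8, Σ=38 | A=compute:t4 B=idle [compute-only]

step 1: A=compute:t0 B=load:t1 [compute-bound]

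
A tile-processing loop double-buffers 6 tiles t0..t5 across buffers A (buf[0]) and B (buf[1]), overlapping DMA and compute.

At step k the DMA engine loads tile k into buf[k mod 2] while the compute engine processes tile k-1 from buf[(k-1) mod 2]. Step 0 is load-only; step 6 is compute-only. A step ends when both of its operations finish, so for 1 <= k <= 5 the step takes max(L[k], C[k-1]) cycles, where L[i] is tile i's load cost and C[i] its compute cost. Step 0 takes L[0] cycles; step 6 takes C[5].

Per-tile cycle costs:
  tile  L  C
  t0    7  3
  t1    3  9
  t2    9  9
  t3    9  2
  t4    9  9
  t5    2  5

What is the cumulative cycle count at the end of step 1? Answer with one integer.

step 0: L[0]=7 → dur=7, Σ=7 | A=load:t0 B=idle [load-only]
step 1: L[1]=3 C[0]=3 → dur=3, Σ=10 | A=compute:t0 B=load:t1 [tied]
step 2: L[2]=9 C[1]=9 → dur=9, Σ=19 | A=load:t2 B=compute:t1 [tied]
step 3: L[3]=9 C[2]=9 → dur=9, Σ=28 | A=compute:t2 B=load:t3 [tied]
step 4: L[4]=9 C[3]=2 → dur=9, Σ=37 | A=load:t4 B=compute:t3 [load-bound]
step 5: L[5]=2 C[4]=9 → dur=9, Σ=46 | A=compute:t4 B=load:t5 [compute-bound]
step 6: C[5]=5 → dur=5, Σ=51 | A=idle B=compute:t5 [compute-only]

end_cycle[1] = 10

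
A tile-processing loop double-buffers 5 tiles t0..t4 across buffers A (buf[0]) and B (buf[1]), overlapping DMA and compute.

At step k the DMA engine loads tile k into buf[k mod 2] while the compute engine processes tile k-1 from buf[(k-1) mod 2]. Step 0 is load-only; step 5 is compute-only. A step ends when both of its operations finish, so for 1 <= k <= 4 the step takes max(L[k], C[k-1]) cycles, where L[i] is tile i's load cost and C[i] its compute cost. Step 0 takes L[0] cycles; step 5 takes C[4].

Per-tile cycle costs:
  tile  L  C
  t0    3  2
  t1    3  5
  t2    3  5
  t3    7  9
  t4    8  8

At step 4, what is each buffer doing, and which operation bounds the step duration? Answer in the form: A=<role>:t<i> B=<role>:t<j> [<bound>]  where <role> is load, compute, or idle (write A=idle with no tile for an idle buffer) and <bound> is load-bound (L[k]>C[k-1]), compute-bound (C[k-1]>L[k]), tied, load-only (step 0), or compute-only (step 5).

step 0: L[0]=3 → dur=3, Σ=3 | A=load:t0 B=idle [load-only]
step 1: L[1]=3 C[0]=2 → dur=3, Σ=6 | A=compute:t0 B=load:t1 [load-bound]
step 2: L[2]=3 C[1]=5 → dur=5, Σ=11 | A=load:t2 B=compute:t1 [compute-bound]
step 3: L[3]=7 C[2]=5 → dur=7, Σ=18 | A=compute:t2 B=load:t3 [load-bound]
step 4: L[4]=8 C[3]=9 → dur=9, Σ=27 | A=load:t4 B=compute:t3 [compute-bound]
step 5: C[4]=8 → dur=8, Σ=35 | A=compute:t4 B=idle [compute-only]

step 4: A=load:t4 B=compute:t3 [compute-bound]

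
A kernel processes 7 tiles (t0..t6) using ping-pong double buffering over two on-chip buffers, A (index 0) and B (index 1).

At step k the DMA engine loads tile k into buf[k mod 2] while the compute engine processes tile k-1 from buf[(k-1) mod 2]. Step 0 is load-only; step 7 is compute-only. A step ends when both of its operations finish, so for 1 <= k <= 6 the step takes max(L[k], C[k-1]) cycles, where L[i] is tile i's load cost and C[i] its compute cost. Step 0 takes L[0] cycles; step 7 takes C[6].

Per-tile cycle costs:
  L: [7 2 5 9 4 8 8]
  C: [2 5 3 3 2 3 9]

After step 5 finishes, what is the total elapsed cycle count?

step 0: L[0]=7 → dur=7, Σ=7 | A=load:t0 B=idle [load-only]
step 1: L[1]=2 C[0]=2 → dur=2, Σ=9 | A=compute:t0 B=load:t1 [tied]
step 2: L[2]=5 C[1]=5 → dur=5, Σ=14 | A=load:t2 B=compute:t1 [tied]
step 3: L[3]=9 C[2]=3 → dur=9, Σ=23 | A=compute:t2 B=load:t3 [load-bound]
step 4: L[4]=4 C[3]=3 → dur=4, Σ=27 | A=load:t4 B=compute:t3 [load-bound]
step 5: L[5]=8 C[4]=2 → dur=8, Σ=35 | A=compute:t4 B=load:t5 [load-bound]
step 6: L[6]=8 C[5]=3 → dur=8, Σ=43 | A=load:t6 B=compute:t5 [load-bound]
step 7: C[6]=9 → dur=9, Σ=52 | A=compute:t6 B=idle [compute-only]

end_cycle[5] = 35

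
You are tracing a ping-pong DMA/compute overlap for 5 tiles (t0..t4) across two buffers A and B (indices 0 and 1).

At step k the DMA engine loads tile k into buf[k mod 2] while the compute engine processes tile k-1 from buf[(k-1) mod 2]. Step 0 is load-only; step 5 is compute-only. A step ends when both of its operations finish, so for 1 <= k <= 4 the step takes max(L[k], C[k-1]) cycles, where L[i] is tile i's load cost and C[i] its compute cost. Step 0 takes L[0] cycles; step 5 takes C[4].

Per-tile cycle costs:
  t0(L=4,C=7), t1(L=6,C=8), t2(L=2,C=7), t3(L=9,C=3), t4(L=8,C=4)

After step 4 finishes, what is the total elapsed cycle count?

k=0 load=t0/4c comp=- wait=4 total=4
k=1 load=t1/6c comp=t0/7c wait=7 total=11
k=2 load=t2/2c comp=t1/8c wait=8 total=19
k=3 load=t3/9c comp=t2/7c wait=9 total=28
k=4 load=t4/8c comp=t3/3c wait=8 total=36
k=5 load=- comp=t4/4c wait=4 total=40

end_cycle[4] = 36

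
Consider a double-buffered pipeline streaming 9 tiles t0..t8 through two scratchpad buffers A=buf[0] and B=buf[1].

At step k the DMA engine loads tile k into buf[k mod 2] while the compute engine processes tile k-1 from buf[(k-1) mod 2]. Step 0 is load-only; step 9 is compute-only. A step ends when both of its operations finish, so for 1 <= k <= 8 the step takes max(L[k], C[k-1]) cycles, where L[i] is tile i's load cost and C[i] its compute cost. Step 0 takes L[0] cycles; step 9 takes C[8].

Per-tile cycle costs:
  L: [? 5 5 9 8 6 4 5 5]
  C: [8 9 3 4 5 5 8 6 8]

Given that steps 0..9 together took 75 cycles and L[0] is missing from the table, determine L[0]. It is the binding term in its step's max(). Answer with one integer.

L[0] = 8

step 0 | dur = L[0]=? = L[0]  (unknown; binding)
step 1 | dur = max(L[1]=5, C[0]=8) = 8
step 2 | dur = max(L[2]=5, C[1]=9) = 9
step 3 | dur = max(L[3]=9, C[2]=3) = 9
step 4 | dur = max(L[4]=8, C[3]=4) = 8
step 5 | dur = max(L[5]=6, C[4]=5) = 6
step 6 | dur = max(L[6]=4, C[5]=5) = 5
step 7 | dur = max(L[7]=5, C[6]=8) = 8
step 8 | dur = max(L[8]=5, C[7]=6) = 6
step 9 | dur = C[8]=8 = 8
sum of known step durations = 67
dur[0] = total - known = 75 - 67 = 8
L[0] is the binding max in step 0, so L[0] = dur[0] = 8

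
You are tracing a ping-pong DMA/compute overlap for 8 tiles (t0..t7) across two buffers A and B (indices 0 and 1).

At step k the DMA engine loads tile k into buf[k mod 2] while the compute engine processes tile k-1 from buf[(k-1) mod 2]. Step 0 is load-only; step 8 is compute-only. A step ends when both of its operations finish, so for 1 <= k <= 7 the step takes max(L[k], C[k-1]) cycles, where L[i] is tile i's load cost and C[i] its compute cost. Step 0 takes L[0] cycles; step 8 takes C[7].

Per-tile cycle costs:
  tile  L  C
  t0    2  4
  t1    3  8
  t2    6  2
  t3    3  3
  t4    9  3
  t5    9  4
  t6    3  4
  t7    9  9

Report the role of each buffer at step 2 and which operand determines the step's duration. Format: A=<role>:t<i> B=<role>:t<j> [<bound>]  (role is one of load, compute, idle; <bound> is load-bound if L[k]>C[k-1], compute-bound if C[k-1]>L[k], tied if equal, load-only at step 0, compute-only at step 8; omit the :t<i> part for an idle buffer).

[0] DMA t0→A (2c) ∥ CU idle ⇒ 2c, clock 2
[1] DMA t1→B (3c) ∥ CU A:t0 (4c) ⇒ 4c, clock 6
[2] DMA t2→A (6c) ∥ CU B:t1 (8c) ⇒ 8c, clock 14
[3] DMA t3→B (3c) ∥ CU A:t2 (2c) ⇒ 3c, clock 17
[4] DMA t4→A (9c) ∥ CU B:t3 (3c) ⇒ 9c, clock 26
[5] DMA t5→B (9c) ∥ CU A:t4 (3c) ⇒ 9c, clock 35
[6] DMA t6→A (3c) ∥ CU B:t5 (4c) ⇒ 4c, clock 39
[7] DMA t7→B (9c) ∥ CU A:t6 (4c) ⇒ 9c, clock 48
[8] DMA idle ∥ CU B:t7 (9c) ⇒ 9c, clock 57

step 2: A=load:t2 B=compute:t1 [compute-bound]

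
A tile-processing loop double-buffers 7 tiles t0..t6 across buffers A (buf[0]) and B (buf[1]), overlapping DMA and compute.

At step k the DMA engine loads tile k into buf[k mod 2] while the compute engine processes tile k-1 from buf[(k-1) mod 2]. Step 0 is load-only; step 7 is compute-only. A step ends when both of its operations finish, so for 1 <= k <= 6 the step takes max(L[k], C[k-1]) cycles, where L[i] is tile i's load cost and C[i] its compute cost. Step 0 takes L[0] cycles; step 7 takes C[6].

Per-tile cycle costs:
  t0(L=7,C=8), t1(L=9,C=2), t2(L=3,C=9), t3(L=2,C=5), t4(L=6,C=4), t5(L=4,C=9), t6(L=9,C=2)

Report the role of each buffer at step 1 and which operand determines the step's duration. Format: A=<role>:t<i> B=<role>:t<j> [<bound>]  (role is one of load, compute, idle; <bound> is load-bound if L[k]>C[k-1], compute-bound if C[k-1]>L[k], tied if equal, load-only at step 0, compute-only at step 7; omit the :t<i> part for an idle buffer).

step 1: A=compute:t0 B=load:t1 [load-bound]

step 0: L[0]=7 → dur=7, Σ=7 | A=load:t0 B=idle [load-only]
step 1: L[1]=9 C[0]=8 → dur=9, Σ=16 | A=compute:t0 B=load:t1 [load-bound]
step 2: L[2]=3 C[1]=2 → dur=3, Σ=19 | A=load:t2 B=compute:t1 [load-bound]
step 3: L[3]=2 C[2]=9 → dur=9, Σ=28 | A=compute:t2 B=load:t3 [compute-bound]
step 4: L[4]=6 C[3]=5 → dur=6, Σ=34 | A=load:t4 B=compute:t3 [load-bound]
step 5: L[5]=4 C[4]=4 → dur=4, Σ=38 | A=compute:t4 B=load:t5 [tied]
step 6: L[6]=9 C[5]=9 → dur=9, Σ=47 | A=load:t6 B=compute:t5 [tied]
step 7: C[6]=2 → dur=2, Σ=49 | A=compute:t6 B=idle [compute-only]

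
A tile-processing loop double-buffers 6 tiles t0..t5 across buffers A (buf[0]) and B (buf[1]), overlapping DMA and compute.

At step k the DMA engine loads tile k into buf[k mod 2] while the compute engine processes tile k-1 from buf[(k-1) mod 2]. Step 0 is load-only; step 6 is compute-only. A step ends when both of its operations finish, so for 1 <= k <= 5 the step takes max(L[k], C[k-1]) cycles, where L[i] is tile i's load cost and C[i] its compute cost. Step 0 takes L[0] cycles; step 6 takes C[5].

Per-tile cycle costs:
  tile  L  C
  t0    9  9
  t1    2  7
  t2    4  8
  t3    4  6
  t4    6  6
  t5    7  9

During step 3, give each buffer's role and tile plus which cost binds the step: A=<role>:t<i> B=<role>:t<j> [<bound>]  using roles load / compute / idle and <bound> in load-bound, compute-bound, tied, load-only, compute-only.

step 3: A=compute:t2 B=load:t3 [compute-bound]

step 0: L[0]=9 → dur=9, Σ=9 | A=load:t0 B=idle [load-only]
step 1: L[1]=2 C[0]=9 → dur=9, Σ=18 | A=compute:t0 B=load:t1 [compute-bound]
step 2: L[2]=4 C[1]=7 → dur=7, Σ=25 | A=load:t2 B=compute:t1 [compute-bound]
step 3: L[3]=4 C[2]=8 → dur=8, Σ=33 | A=compute:t2 B=load:t3 [compute-bound]
step 4: L[4]=6 C[3]=6 → dur=6, Σ=39 | A=load:t4 B=compute:t3 [tied]
step 5: L[5]=7 C[4]=6 → dur=7, Σ=46 | A=compute:t4 B=load:t5 [load-bound]
step 6: C[5]=9 → dur=9, Σ=55 | A=idle B=compute:t5 [compute-only]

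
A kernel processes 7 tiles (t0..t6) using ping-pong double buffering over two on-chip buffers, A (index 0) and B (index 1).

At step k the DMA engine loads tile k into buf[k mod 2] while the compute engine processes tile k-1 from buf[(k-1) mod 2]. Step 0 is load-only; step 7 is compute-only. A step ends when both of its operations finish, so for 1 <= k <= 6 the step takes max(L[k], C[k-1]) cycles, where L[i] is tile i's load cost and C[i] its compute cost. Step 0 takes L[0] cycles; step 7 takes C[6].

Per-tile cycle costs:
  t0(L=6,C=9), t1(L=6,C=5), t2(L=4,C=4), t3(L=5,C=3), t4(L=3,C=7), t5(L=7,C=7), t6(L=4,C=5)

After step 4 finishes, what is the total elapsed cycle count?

k=0 load=t0/6c comp=- wait=6 total=6
k=1 load=t1/6c comp=t0/9c wait=9 total=15
k=2 load=t2/4c comp=t1/5c wait=5 total=20
k=3 load=t3/5c comp=t2/4c wait=5 total=25
k=4 load=t4/3c comp=t3/3c wait=3 total=28
k=5 load=t5/7c comp=t4/7c wait=7 total=35
k=6 load=t6/4c comp=t5/7c wait=7 total=42
k=7 load=- comp=t6/5c wait=5 total=47

end_cycle[4] = 28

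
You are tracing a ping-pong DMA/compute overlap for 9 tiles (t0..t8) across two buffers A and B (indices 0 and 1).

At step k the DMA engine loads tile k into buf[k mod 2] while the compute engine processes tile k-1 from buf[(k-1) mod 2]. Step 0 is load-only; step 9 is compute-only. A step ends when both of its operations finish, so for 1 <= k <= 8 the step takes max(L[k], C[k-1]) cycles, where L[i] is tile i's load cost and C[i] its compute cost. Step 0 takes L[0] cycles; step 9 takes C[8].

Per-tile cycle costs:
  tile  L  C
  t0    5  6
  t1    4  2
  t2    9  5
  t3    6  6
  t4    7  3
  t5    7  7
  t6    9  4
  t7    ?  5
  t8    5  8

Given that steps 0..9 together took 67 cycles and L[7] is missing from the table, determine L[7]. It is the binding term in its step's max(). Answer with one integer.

step 0 → dur = L[0]=5 = 5
step 1 → dur = max(L[1]=4, C[0]=6) = 6
step 2 → dur = max(L[2]=9, C[1]=2) = 9
step 3 → dur = max(L[3]=6, C[2]=5) = 6
step 4 → dur = max(L[4]=7, C[3]=6) = 7
step 5 → dur = max(L[5]=7, C[4]=3) = 7
step 6 → dur = max(L[6]=9, C[5]=7) = 9
step 7 → dur = max(L[7]=?, C[6]=4) = L[7]  (unknown; binding)
step 8 → dur = max(L[8]=5, C[7]=5) = 5
step 9 → dur = C[8]=8 = 8
sum of known step durations = 62
dur[7] = total - known = 67 - 62 = 5
L[7] is the binding max in step 7, so L[7] = dur[7] = 5

L[7] = 5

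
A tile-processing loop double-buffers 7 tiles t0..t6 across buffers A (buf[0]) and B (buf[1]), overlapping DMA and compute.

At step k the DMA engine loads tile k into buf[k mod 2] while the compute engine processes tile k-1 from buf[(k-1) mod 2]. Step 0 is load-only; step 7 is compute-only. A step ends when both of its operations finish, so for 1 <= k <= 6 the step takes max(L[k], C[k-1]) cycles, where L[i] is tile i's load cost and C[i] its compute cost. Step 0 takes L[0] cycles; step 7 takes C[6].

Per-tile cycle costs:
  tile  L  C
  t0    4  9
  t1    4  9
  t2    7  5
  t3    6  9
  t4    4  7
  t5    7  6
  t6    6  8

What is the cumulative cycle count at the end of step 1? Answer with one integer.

end_cycle[1] = 13

[0] DMA t0→A (4c) ∥ CU idle ⇒ 4c, clock 4
[1] DMA t1→B (4c) ∥ CU A:t0 (9c) ⇒ 9c, clock 13
[2] DMA t2→A (7c) ∥ CU B:t1 (9c) ⇒ 9c, clock 22
[3] DMA t3→B (6c) ∥ CU A:t2 (5c) ⇒ 6c, clock 28
[4] DMA t4→A (4c) ∥ CU B:t3 (9c) ⇒ 9c, clock 37
[5] DMA t5→B (7c) ∥ CU A:t4 (7c) ⇒ 7c, clock 44
[6] DMA t6→A (6c) ∥ CU B:t5 (6c) ⇒ 6c, clock 50
[7] DMA idle ∥ CU A:t6 (8c) ⇒ 8c, clock 58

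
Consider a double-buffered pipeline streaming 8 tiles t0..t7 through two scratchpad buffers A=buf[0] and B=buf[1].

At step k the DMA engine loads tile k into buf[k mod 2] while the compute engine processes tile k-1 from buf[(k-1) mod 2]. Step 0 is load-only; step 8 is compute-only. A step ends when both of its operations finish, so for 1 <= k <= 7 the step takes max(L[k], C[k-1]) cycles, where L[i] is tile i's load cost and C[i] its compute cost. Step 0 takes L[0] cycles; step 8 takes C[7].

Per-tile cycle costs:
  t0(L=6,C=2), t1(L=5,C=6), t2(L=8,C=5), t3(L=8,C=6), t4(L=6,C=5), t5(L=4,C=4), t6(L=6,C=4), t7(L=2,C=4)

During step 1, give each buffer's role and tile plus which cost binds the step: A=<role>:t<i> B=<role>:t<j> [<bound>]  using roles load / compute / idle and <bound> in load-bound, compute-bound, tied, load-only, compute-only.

  0. 6=6c; end=6; A:t0 B:-
  1. max(5,2)=5c; end=11; A:t0 B:t1
  2. max(8,6)=8c; end=19; A:t2 B:t1
  3. max(8,5)=8c; end=27; A:t2 B:t3
  4. max(6,6)=6c; end=33; A:t4 B:t3
  5. max(4,5)=5c; end=38; A:t4 B:t5
  6. max(6,4)=6c; end=44; A:t6 B:t5
  7. max(2,4)=4c; end=48; A:t6 B:t7
  8. 4=4c; end=52; A:t6 B:t7

step 1: A=compute:t0 B=load:t1 [load-bound]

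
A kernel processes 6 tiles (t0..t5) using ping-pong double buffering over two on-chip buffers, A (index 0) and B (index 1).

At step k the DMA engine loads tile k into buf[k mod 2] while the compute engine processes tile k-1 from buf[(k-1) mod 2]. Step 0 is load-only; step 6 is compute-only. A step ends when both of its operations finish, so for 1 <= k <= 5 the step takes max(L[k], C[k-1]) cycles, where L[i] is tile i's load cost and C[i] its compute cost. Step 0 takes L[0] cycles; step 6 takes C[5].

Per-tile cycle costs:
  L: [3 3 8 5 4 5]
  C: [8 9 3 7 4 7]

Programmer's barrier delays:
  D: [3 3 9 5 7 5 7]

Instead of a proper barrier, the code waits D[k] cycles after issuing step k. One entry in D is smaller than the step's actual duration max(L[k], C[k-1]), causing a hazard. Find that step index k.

[0] required=L[0]=3=3 vs D=3 ok
[1] required=max(L[1]=3,C[0]=8)=8 vs D=3 SHORT
[2] required=max(L[2]=8,C[1]=9)=9 vs D=9 ok
[3] required=max(L[3]=5,C[2]=3)=5 vs D=5 ok
[4] required=max(L[4]=4,C[3]=7)=7 vs D=7 ok
[5] required=max(L[5]=5,C[4]=4)=5 vs D=5 ok
[6] required=C[5]=7=7 vs D=7 ok

hazard at step 1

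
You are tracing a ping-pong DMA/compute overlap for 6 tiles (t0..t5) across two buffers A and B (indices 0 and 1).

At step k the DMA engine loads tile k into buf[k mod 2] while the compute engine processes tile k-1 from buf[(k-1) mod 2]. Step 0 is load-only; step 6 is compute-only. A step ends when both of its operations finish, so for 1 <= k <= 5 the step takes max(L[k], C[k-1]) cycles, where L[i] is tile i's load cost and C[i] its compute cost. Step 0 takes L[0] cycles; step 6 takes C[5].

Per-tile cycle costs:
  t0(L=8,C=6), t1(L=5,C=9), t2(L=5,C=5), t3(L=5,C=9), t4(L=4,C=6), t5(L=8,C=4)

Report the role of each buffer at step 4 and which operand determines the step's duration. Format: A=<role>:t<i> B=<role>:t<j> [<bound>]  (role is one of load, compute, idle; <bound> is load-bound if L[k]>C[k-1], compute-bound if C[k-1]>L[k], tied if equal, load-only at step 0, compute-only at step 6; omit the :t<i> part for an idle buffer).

  0. 8=8c; end=8; A:t0 B:-
  1. max(5,6)=6c; end=14; A:t0 B:t1
  2. max(5,9)=9c; end=23; A:t2 B:t1
  3. max(5,5)=5c; end=28; A:t2 B:t3
  4. max(4,9)=9c; end=37; A:t4 B:t3
  5. max(8,6)=8c; end=45; A:t4 B:t5
  6. 4=4c; end=49; A:t4 B:t5

step 4: A=load:t4 B=compute:t3 [compute-bound]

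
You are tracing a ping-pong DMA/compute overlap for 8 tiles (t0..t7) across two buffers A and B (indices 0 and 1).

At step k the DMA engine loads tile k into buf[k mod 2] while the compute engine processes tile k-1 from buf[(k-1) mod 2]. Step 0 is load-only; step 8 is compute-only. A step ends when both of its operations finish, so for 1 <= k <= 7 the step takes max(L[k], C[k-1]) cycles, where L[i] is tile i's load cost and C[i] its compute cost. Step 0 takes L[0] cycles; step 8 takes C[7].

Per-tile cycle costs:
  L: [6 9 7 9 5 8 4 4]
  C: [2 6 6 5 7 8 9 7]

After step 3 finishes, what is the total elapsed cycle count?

k=0 load=t0/6c comp=- wait=6 total=6
k=1 load=t1/9c comp=t0/2c wait=9 total=15
k=2 load=t2/7c comp=t1/6c wait=7 total=22
k=3 load=t3/9c comp=t2/6c wait=9 total=31
k=4 load=t4/5c comp=t3/5c wait=5 total=36
k=5 load=t5/8c comp=t4/7c wait=8 total=44
k=6 load=t6/4c comp=t5/8c wait=8 total=52
k=7 load=t7/4c comp=t6/9c wait=9 total=61
k=8 load=- comp=t7/7c wait=7 total=68

end_cycle[3] = 31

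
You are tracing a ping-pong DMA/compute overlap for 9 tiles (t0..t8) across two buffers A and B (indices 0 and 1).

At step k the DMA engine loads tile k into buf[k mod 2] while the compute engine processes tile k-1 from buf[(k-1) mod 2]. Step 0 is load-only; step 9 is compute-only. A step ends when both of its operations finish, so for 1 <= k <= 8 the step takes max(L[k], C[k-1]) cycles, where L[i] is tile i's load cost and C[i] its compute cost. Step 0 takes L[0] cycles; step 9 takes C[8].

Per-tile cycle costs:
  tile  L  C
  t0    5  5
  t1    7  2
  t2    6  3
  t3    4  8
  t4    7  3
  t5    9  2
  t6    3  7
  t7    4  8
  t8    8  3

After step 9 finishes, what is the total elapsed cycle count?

step 0: L[0]=5 → dur=5, Σ=5 | A=load:t0 B=idle [load-only]
step 1: L[1]=7 C[0]=5 → dur=7, Σ=12 | A=compute:t0 B=load:t1 [load-bound]
step 2: L[2]=6 C[1]=2 → dur=6, Σ=18 | A=load:t2 B=compute:t1 [load-bound]
step 3: L[3]=4 C[2]=3 → dur=4, Σ=22 | A=compute:t2 B=load:t3 [load-bound]
step 4: L[4]=7 C[3]=8 → dur=8, Σ=30 | A=load:t4 B=compute:t3 [compute-bound]
step 5: L[5]=9 C[4]=3 → dur=9, Σ=39 | A=compute:t4 B=load:t5 [load-bound]
step 6: L[6]=3 C[5]=2 → dur=3, Σ=42 | A=load:t6 B=compute:t5 [load-bound]
step 7: L[7]=4 C[6]=7 → dur=7, Σ=49 | A=compute:t6 B=load:t7 [compute-bound]
step 8: L[8]=8 C[7]=8 → dur=8, Σ=57 | A=load:t8 B=compute:t7 [tied]
step 9: C[8]=3 → dur=3, Σ=60 | A=compute:t8 B=idle [compute-only]

end_cycle[9] = 60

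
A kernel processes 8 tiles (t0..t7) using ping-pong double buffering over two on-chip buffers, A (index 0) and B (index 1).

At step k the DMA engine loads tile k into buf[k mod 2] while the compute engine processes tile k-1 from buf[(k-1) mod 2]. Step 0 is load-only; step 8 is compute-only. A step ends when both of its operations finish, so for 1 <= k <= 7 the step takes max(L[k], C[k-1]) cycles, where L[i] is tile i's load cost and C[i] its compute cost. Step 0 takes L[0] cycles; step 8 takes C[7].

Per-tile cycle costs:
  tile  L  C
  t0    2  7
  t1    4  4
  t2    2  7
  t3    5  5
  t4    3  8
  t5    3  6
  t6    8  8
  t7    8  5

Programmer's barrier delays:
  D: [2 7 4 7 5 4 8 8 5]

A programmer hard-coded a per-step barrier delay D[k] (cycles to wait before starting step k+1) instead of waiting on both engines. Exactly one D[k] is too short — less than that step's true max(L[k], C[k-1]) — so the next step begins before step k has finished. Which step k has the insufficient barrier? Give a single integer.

hazard at step 5

k=0 barrier L[0]=2→2c, D[0]=2 ok
k=1 barrier max(L[1]=4,C[0]=7)→7c, D[1]=7 ok
k=2 barrier max(L[2]=2,C[1]=4)→4c, D[2]=4 ok
k=3 barrier max(L[3]=5,C[2]=7)→7c, D[3]=7 ok
k=4 barrier max(L[4]=3,C[3]=5)→5c, D[4]=5 ok
k=5 barrier max(L[5]=3,C[4]=8)→8c, D[5]=4 SHORT
k=6 barrier max(L[6]=8,C[5]=6)→8c, D[6]=8 ok
k=7 barrier max(L[7]=8,C[6]=8)→8c, D[7]=8 ok
k=8 barrier C[7]=5→5c, D[8]=5 ok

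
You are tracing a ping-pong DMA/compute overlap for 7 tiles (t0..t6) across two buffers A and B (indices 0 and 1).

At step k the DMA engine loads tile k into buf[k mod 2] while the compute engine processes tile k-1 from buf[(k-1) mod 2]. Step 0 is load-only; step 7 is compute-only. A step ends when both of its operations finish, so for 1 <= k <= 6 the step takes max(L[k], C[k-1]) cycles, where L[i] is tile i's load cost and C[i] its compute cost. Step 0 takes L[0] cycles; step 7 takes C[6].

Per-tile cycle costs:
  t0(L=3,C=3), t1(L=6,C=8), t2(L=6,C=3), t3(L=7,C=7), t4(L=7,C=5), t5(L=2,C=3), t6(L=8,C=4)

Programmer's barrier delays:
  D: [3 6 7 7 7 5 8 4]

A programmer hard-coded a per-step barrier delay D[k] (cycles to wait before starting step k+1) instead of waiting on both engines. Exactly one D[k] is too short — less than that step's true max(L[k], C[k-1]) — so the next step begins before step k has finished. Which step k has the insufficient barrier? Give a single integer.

hazard at step 2

step 0: need L[0]=3 = 3; D[0]=3 ok
step 1: need max(L[1]=6,C[0]=3) = 6; D[1]=6 ok
step 2: need max(L[2]=6,C[1]=8) = 8; D[2]=7 SHORT
step 3: need max(L[3]=7,C[2]=3) = 7; D[3]=7 ok
step 4: need max(L[4]=7,C[3]=7) = 7; D[4]=7 ok
step 5: need max(L[5]=2,C[4]=5) = 5; D[5]=5 ok
step 6: need max(L[6]=8,C[5]=3) = 8; D[6]=8 ok
step 7: need C[6]=4 = 4; D[7]=4 ok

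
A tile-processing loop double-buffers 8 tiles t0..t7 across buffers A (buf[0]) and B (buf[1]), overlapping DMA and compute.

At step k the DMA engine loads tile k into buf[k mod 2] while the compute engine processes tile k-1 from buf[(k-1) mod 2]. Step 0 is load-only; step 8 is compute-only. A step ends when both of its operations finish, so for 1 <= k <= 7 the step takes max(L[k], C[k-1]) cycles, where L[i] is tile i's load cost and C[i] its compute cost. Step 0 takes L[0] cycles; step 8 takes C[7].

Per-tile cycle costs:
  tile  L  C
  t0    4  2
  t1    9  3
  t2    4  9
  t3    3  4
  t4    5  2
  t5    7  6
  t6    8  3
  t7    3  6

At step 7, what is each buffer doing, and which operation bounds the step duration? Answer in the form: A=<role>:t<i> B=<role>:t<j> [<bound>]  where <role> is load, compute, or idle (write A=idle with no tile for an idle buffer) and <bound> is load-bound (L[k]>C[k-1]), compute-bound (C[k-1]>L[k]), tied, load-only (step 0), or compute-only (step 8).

k=0 load=t0/4c comp=- wait=4 total=4
k=1 load=t1/9c comp=t0/2c wait=9 total=13
k=2 load=t2/4c comp=t1/3c wait=4 total=17
k=3 load=t3/3c comp=t2/9c wait=9 total=26
k=4 load=t4/5c comp=t3/4c wait=5 total=31
k=5 load=t5/7c comp=t4/2c wait=7 total=38
k=6 load=t6/8c comp=t5/6c wait=8 total=46
k=7 load=t7/3c comp=t6/3c wait=3 total=49
k=8 load=- comp=t7/6c wait=6 total=55

step 7: A=compute:t6 B=load:t7 [tied]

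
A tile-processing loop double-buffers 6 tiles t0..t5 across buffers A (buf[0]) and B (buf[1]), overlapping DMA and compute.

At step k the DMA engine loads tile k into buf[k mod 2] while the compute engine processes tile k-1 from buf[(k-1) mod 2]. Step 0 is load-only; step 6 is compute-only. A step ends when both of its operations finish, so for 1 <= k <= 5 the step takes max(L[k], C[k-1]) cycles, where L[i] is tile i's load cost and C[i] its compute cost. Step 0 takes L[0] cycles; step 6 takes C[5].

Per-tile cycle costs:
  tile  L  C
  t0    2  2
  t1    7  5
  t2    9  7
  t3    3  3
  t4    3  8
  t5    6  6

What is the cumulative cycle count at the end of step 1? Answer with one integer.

end_cycle[1] = 9

step 0: L[0]=2 → dur=2, Σ=2 | A=load:t0 B=idle [load-only]
step 1: L[1]=7 C[0]=2 → dur=7, Σ=9 | A=compute:t0 B=load:t1 [load-bound]
step 2: L[2]=9 C[1]=5 → dur=9, Σ=18 | A=load:t2 B=compute:t1 [load-bound]
step 3: L[3]=3 C[2]=7 → dur=7, Σ=25 | A=compute:t2 B=load:t3 [compute-bound]
step 4: L[4]=3 C[3]=3 → dur=3, Σ=28 | A=load:t4 B=compute:t3 [tied]
step 5: L[5]=6 C[4]=8 → dur=8, Σ=36 | A=compute:t4 B=load:t5 [compute-bound]
step 6: C[5]=6 → dur=6, Σ=42 | A=idle B=compute:t5 [compute-only]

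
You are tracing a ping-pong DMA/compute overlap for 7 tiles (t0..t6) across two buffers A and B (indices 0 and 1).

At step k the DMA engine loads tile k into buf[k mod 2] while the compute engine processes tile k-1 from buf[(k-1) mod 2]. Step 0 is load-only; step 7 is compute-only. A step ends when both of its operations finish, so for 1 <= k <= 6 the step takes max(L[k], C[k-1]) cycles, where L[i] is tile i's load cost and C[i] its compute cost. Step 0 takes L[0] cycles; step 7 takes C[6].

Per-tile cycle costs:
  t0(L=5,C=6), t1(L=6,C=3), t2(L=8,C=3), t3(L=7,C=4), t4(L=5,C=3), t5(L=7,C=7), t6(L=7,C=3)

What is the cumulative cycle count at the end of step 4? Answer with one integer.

end_cycle[4] = 31

[0] DMA t0→A (5c) ∥ CU idle ⇒ 5c, clock 5
[1] DMA t1→B (6c) ∥ CU A:t0 (6c) ⇒ 6c, clock 11
[2] DMA t2→A (8c) ∥ CU B:t1 (3c) ⇒ 8c, clock 19
[3] DMA t3→B (7c) ∥ CU A:t2 (3c) ⇒ 7c, clock 26
[4] DMA t4→A (5c) ∥ CU B:t3 (4c) ⇒ 5c, clock 31
[5] DMA t5→B (7c) ∥ CU A:t4 (3c) ⇒ 7c, clock 38
[6] DMA t6→A (7c) ∥ CU B:t5 (7c) ⇒ 7c, clock 45
[7] DMA idle ∥ CU A:t6 (3c) ⇒ 3c, clock 48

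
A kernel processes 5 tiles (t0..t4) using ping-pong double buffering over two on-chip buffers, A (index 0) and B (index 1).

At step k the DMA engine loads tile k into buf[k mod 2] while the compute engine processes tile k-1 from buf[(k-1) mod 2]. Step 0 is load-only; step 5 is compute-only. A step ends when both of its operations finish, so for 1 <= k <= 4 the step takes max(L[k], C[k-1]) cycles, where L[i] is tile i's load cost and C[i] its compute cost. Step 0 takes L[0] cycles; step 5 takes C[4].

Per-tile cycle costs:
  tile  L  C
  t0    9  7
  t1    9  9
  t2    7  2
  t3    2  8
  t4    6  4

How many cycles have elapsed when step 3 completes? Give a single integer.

end_cycle[3] = 29

k=0 load=t0/9c comp=- wait=9 total=9
k=1 load=t1/9c comp=t0/7c wait=9 total=18
k=2 load=t2/7c comp=t1/9c wait=9 total=27
k=3 load=t3/2c comp=t2/2c wait=2 total=29
k=4 load=t4/6c comp=t3/8c wait=8 total=37
k=5 load=- comp=t4/4c wait=4 total=41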